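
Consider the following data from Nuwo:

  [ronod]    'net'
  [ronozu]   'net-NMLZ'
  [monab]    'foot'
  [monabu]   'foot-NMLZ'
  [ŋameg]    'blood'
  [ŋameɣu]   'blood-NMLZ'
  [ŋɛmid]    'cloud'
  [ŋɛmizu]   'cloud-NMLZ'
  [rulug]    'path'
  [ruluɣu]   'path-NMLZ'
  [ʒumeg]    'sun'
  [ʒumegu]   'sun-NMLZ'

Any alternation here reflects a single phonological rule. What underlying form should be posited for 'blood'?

'blood' shows [g] ~ [ɣ] at the end of the stem ([ŋameg] vs [ŋameɣu]).
The stem 'sun' ([ʒumeg], [ʒumegu]) shows [g] unchanged in both environments, so [g] cannot be basic with [ɣ] derived before the NMLZ suffix.
So /ɣ/ is underlying, and a rule of word-final hardening — voiced fricatives become stops word-finally — gives [g].

/ŋameɣ/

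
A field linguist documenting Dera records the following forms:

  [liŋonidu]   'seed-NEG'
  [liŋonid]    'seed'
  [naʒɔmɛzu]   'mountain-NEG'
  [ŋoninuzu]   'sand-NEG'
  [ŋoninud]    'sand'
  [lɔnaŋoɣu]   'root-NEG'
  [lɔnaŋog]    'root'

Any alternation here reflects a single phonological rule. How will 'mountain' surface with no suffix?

The stem for 'sand' ends in [z] in [ŋoninuzu] but [d] in [ŋoninud].
If /d/ were underlying and a rule turned it into [z] before the NEG suffix, 'seed' would also alternate; but it has [d] in both [liŋonidu] and [liŋonid].
The alternation reflects word-final hardening: voiced fricatives become stops word-finally. /z/ is underlying.
The one attested form of 'mountain', [naʒɔmɛzu], shows underlying /naʒɔmɛz/. Applying the same rule word-finally gives [naʒɔmɛd].

[naʒɔmɛd]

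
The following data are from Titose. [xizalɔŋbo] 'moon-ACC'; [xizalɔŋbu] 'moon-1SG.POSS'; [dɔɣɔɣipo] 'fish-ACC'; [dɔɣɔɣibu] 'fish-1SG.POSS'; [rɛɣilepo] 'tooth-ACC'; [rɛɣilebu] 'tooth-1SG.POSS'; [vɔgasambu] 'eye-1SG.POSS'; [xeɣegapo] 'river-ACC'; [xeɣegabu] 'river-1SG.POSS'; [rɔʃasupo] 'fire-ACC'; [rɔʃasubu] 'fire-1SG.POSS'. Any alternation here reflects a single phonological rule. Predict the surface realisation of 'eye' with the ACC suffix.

[vɔgasambo]

The ACC morpheme has two allomorphs, [-bo] and [-po].
The 1SG.POSS suffix, which begins with [b], is invariant after every stem; so [b] is not altered by any rule here.
The ACC suffix is therefore /-po/ underlyingly, with post-nasal voicing: voiceless stops become voiced after a nasal.
After 'eye', which ends in a nasal, the suffix surfaces as [-bo], giving [vɔgasambo].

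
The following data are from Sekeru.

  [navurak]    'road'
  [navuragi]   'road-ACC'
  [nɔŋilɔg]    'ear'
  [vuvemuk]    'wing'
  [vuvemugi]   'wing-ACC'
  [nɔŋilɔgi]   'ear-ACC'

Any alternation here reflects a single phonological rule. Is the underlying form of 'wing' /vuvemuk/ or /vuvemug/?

The root 'wing' surfaces as [vuvemuk] and [vuvemugi], with a stem-final [k] ~ [g] alternation.
The stem 'ear' ([nɔŋilɔg], [nɔŋilɔgi]) shows [g] unchanged in both environments, so [g] cannot be basic with [k] derived in isolation.
The alternation reflects intervocalic voicing: voiceless stops become voiced between vowels. /k/ is underlying.

/vuvemuk/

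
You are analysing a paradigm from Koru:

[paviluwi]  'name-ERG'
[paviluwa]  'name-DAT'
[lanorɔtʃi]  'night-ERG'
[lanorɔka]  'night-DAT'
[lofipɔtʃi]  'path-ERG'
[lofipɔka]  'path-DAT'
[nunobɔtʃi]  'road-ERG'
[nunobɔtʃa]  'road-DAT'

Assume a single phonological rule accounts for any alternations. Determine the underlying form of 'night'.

/lanorɔk/

'night' shows [tʃ] ~ [k] at the end of the stem ([lanorɔtʃi] vs [lanorɔka]).
The stem 'road' ([nunobɔtʃi], [nunobɔtʃa]) shows [tʃ] unchanged in both environments, so [tʃ] cannot be basic with [k] derived before the DAT suffix.
The underlying segment must be /k/; /k/ becomes palato-alveolar [tʃ] before a front vowel, yielding [tʃ] there.
So 'night' = /lanorɔk/.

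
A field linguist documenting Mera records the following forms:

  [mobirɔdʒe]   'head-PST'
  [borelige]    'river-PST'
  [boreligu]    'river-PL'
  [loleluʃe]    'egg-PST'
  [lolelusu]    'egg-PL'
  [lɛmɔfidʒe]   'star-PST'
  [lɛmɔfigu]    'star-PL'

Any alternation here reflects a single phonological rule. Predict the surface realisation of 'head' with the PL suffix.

The root 'star' surfaces as [lɛmɔfidʒe] and [lɛmɔfigu], with a stem-final [dʒ] ~ [g] alternation.
The stem 'river' ([borelige], [boreligu]) shows [g] unchanged in both environments, so [g] cannot be basic with [dʒ] derived before the PST suffix.
Therefore /dʒ/ is basic and [g] is derived by depalatalization (palato-alveolar /dʒ/ and /ʃ/ become [g] and [s] when no front vowel follows).
The one attested form of 'head', [mobirɔdʒe], shows underlying /mobirɔdʒ/. Applying the same rule when no front vowel follows gives [mobirɔgu].

[mobirɔgu]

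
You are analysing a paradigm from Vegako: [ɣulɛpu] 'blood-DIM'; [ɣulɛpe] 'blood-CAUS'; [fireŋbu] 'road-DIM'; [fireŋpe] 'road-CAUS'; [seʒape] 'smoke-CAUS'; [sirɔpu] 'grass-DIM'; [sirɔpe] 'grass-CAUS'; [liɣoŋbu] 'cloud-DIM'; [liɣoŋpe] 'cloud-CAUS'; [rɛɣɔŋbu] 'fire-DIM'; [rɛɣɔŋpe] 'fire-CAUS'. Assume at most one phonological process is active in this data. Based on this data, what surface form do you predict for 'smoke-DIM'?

The DIM morpheme has two allomorphs, [-bu] and [-pu].
By contrast the CAUS suffix keeps its initial [p] throughout — that segment must be underlying.
So the underlying form is /-bu/, and voiced stops become voiceless after a vowel.
After 'smoke', which ends in a vowel, the suffix surfaces as [-pu], giving [seʒapu].

[seʒapu]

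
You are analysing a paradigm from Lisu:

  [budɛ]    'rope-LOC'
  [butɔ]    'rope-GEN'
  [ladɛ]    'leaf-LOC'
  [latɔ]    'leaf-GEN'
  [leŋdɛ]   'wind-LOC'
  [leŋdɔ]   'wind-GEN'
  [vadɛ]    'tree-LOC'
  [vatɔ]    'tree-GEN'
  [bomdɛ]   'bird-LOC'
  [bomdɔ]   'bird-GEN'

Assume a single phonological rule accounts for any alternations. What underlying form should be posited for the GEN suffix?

The GEN morpheme has two allomorphs, [-dɔ] and [-tɔ].
By contrast the LOC suffix keeps its initial [d] throughout — that segment must be underlying.
So the underlying form is /-tɔ/, and voiceless stops become voiced after a nasal.

/-tɔ/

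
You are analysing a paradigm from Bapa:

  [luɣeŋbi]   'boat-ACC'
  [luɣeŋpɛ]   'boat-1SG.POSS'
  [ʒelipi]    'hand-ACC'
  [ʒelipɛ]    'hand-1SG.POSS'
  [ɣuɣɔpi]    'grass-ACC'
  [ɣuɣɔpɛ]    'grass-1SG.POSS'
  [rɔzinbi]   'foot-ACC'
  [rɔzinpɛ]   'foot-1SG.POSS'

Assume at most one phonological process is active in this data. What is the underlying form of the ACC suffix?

The ACC morpheme has two allomorphs, [-bi] and [-pi].
The 1SG.POSS suffix, which begins with [p], is invariant after every stem; so [p] is not altered by any rule here.
The ACC suffix is therefore /-bi/ underlyingly, with post-vocalic devoicing: voiced stops become voiceless after a vowel.

/-bi/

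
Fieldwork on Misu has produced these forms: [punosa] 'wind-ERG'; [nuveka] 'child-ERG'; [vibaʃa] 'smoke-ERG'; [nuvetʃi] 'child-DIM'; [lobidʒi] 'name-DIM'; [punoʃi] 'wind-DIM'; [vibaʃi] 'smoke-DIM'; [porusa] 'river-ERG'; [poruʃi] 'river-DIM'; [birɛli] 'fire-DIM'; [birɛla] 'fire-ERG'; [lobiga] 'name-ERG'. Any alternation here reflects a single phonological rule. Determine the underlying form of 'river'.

The root 'river' surfaces as [porusa] and [poruʃi], with a stem-final [s] ~ [ʃ] alternation.
Compare 'smoke', with invariant [ʃ] in [vibaʃa] and [vibaʃi]: an analysis with underlying /ʃ/ and a rule producing [s] before the ERG suffix would wrongly predict alternation here too.
So /s/ is underlying, and a rule of palatalization before a front vowel — /k/, /g/ and /s/ become palato-alveolar [tʃ], [dʒ] and [ʃ] before a front vowel — gives [ʃ].

/porus/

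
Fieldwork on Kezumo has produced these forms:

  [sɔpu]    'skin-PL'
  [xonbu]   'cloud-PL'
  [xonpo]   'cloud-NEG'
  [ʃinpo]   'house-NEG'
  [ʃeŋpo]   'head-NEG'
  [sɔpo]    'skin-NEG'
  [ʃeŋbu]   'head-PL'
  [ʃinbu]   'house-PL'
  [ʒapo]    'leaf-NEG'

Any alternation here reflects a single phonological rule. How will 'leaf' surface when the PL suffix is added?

[ʒapu]

The PL morpheme has two allomorphs, [-bu] and [-pu].
By contrast the NEG suffix keeps its initial [p] throughout — that segment must be underlying.
So the underlying form is /-bu/, and voiced stops become voiceless after a vowel.
After 'leaf', which ends in a vowel, the suffix surfaces as [-pu], giving [ʒapu].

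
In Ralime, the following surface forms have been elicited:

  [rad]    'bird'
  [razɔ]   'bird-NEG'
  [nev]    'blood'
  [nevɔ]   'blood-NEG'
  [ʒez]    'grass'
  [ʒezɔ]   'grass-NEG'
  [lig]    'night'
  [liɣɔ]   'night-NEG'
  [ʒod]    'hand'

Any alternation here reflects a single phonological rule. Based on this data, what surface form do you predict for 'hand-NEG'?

The stem for 'bird' ends in [d] in [rad] but [z] in [razɔ].
But 'grass' keeps [z] in both environments ([ʒez], [ʒezɔ]), so there is no rule changing /z/ to [d] in isolation.
The alternation reflects intervocalic spirantization: voiced stops become fricatives between vowels. /d/ is underlying.
From [ʒod] the stem 'hand' is /ʒod/; between vowels this yields [ʒozɔ].

[ʒozɔ]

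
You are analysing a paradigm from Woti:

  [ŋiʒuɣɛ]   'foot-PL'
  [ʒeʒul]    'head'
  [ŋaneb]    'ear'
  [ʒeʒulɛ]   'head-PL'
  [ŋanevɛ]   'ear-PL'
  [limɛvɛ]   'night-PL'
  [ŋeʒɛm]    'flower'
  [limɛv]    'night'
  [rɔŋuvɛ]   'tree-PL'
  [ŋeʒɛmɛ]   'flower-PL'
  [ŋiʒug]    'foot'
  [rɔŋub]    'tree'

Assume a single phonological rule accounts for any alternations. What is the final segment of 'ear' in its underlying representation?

/b/

The stem for 'ear' ends in [b] in [ŋaneb] but [v] in [ŋanevɛ].
If /v/ were underlying and a rule turned it into [b] in isolation, 'night' would also alternate; but it has [v] in both [limɛv] and [limɛvɛ].
The underlying segment must be /b/; voiced stops become fricatives between vowels, yielding [v] there.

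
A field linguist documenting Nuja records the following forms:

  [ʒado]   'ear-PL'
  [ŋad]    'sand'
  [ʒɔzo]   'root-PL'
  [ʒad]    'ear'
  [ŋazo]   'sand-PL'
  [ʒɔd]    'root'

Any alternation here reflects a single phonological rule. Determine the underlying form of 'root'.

In [ʒɔzo] and [ʒɔd] the final segment of 'root' alternates: [z] ~ [d].
If /d/ were underlying and a rule turned it into [z] before the PL suffix, 'ear' would also alternate; but it has [d] in both [ʒado] and [ʒad].
Therefore /z/ is basic and [d] is derived by word-final hardening (voiced fricatives become stops word-finally).

/ʒɔz/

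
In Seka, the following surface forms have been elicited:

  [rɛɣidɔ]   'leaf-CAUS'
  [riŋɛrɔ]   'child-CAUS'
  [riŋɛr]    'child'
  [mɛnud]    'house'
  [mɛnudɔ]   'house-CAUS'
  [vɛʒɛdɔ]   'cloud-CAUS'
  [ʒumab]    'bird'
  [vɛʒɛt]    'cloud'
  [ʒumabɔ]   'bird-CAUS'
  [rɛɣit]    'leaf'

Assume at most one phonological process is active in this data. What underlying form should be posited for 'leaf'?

'leaf' shows [d] ~ [t] at the end of the stem ([rɛɣidɔ] vs [rɛɣit]).
But 'house' keeps [d] in both environments ([mɛnudɔ], [mɛnud]), so there is no rule changing /d/ to [t] in isolation.
The underlying segment must be /t/; voiceless stops become voiced between vowels, yielding [d] there.
So 'leaf' = /rɛɣit/.

/rɛɣit/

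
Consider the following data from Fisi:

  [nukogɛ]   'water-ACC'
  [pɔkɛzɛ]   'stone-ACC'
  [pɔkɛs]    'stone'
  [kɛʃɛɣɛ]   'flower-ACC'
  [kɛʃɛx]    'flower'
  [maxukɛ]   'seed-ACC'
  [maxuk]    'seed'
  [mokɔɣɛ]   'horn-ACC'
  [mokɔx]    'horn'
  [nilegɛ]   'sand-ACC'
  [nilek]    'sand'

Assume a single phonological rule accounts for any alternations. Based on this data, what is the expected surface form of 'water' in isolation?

[nukok]

'sand' shows [g] ~ [k] at the end of the stem ([nilegɛ] vs [nilek]).
But 'seed' keeps [k] in both environments ([maxukɛ], [maxuk]), so there is no rule changing /k/ to [g] before the ACC suffix.
So /g/ is underlying, and a rule of word-final obstruent devoicing — voiced obstruents become voiceless word-finally — gives [k].
The one attested form of 'water', [nukogɛ], shows underlying /nukog/. Applying the same rule word-finally gives [nukok].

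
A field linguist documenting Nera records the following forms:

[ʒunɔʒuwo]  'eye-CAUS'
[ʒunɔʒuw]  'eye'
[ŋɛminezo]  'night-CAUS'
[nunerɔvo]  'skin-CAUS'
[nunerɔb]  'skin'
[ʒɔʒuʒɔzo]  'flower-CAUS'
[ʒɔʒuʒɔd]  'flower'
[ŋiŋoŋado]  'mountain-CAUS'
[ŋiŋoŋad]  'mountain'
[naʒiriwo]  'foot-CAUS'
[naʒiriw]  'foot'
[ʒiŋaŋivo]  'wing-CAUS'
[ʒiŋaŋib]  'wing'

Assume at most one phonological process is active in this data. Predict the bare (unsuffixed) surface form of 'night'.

The stem for 'flower' ends in [z] in [ʒɔʒuʒɔzo] but [d] in [ʒɔʒuʒɔd].
The stem 'mountain' ([ŋiŋoŋado], [ŋiŋoŋad]) shows [d] unchanged in both environments, so [d] cannot be basic with [z] derived before the CAUS suffix.
So /z/ is underlying, and a rule of word-final hardening — voiced fricatives become stops word-finally — gives [d].
The one attested form of 'night', [ŋɛminezo], shows underlying /ŋɛminez/. Applying the same rule word-finally gives [ŋɛmined].

[ŋɛmined]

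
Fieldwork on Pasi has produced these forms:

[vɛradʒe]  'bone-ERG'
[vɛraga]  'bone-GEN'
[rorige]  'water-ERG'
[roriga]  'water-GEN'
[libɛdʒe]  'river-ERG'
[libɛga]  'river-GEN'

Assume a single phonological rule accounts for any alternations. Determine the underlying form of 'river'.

In [libɛdʒe] and [libɛga] the final segment of 'river' alternates: [dʒ] ~ [g].
But 'water' keeps [g] in both environments ([rorige], [roriga]), so there is no rule changing /g/ to [dʒ] before the ERG suffix.
The alternation reflects depalatalization: palato-alveolar /dʒ/ becomes [g] when no front vowel follows. /dʒ/ is underlying.

/libɛdʒ/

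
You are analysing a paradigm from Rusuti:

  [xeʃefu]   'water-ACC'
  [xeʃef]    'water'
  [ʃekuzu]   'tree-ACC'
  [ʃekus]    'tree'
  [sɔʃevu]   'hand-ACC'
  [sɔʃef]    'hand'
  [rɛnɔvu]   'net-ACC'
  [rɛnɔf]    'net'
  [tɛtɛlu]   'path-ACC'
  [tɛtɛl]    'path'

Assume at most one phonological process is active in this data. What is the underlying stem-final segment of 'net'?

'net' shows [v] ~ [f] at the end of the stem ([rɛnɔvu] vs [rɛnɔf]).
Compare 'water', with invariant [f] in [xeʃefu] and [xeʃef]: an analysis with underlying /f/ and a rule producing [v] before the ACC suffix would wrongly predict alternation here too.
The alternation reflects word-final obstruent devoicing: voiced obstruents become voiceless word-finally. /v/ is underlying.

/v/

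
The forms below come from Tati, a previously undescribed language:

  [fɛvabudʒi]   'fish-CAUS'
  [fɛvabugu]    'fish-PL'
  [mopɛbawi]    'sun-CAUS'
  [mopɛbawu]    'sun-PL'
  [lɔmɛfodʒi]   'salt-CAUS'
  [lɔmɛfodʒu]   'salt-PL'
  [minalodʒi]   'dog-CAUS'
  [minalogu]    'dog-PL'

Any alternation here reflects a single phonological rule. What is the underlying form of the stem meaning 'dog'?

/minalog/

In [minalodʒi] and [minalogu] the final segment of 'dog' alternates: [dʒ] ~ [g].
If /dʒ/ were underlying and a rule turned it into [g] before the PL suffix, 'salt' would also alternate; but it has [dʒ] in both [lɔmɛfodʒi] and [lɔmɛfodʒu].
The alternation reflects palatalization before a front vowel: /g/ becomes palato-alveolar [dʒ] before a front vowel. /g/ is underlying.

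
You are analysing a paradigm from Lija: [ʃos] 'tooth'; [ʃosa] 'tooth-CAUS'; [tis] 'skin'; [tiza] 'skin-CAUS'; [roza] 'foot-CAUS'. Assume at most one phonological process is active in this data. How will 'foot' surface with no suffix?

[ros]

The stem for 'skin' ends in [s] in [tis] but [z] in [tiza].
If /s/ were underlying and a rule turned it into [z] before the CAUS suffix, 'tooth' would also alternate; but it has [s] in both [ʃos] and [ʃosa].
The underlying segment must be /z/; voiced obstruents become voiceless word-finally, yielding [s] there.
The one attested form of 'foot', [roza], shows underlying /roz/. Applying the same rule word-finally gives [ros].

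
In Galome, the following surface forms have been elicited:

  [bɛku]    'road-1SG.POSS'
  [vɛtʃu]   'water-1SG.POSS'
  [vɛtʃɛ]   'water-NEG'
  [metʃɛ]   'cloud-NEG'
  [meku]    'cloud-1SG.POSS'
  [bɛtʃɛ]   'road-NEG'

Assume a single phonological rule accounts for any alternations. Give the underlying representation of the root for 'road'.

/bɛk/

The root 'road' surfaces as [bɛtʃɛ] and [bɛku], with a stem-final [tʃ] ~ [k] alternation.
But 'water' keeps [tʃ] in both environments ([vɛtʃɛ], [vɛtʃu]), so there is no rule changing /tʃ/ to [k] before the 1SG.POSS suffix.
Therefore /k/ is basic and [tʃ] is derived by palatalization before a front vowel (/k/ becomes palato-alveolar [tʃ] before a front vowel).
Hence 'road' is /bɛk/ underlyingly.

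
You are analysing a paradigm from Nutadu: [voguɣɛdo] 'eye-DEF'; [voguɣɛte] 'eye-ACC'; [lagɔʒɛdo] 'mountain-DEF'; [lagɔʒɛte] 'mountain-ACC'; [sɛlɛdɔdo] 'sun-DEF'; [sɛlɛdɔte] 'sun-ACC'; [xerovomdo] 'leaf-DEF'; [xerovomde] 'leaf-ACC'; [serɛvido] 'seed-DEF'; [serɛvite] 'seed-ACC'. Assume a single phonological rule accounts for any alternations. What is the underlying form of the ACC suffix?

/-te/

The ACC morpheme has two allomorphs, [-de] and [-te].
By contrast the DEF suffix keeps its initial [d] throughout — that segment must be underlying.
The ACC suffix is therefore /-te/ underlyingly, with post-nasal voicing: voiceless stops become voiced after a nasal.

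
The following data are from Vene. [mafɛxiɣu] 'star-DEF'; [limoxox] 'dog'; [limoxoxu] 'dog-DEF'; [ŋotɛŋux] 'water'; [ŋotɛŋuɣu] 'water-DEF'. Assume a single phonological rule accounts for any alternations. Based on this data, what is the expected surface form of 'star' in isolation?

[mafɛxix]

'water' shows [x] ~ [ɣ] at the end of the stem ([ŋotɛŋux] vs [ŋotɛŋuɣu]).
But 'dog' keeps [x] in both environments ([limoxox], [limoxoxu]), so there is no rule changing /x/ to [ɣ] before the DEF suffix.
So /ɣ/ is underlying, and a rule of word-final obstruent devoicing — voiced obstruents become voiceless word-finally — gives [x].
From [mafɛxiɣu] the stem 'star' is /mafɛxiɣ/; word-finally this yields [mafɛxix].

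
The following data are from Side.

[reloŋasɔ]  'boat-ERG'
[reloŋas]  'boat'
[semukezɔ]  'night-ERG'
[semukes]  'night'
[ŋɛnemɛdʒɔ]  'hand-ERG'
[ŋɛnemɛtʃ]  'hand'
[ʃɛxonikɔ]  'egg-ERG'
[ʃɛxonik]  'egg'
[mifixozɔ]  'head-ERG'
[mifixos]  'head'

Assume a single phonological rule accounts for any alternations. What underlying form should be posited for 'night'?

The root 'night' surfaces as [semukezɔ] and [semukes], with a stem-final [z] ~ [s] alternation.
The stem 'boat' ([reloŋasɔ], [reloŋas]) shows [s] unchanged in both environments, so [s] cannot be basic with [z] derived before the ERG suffix.
Therefore /z/ is basic and [s] is derived by word-final obstruent devoicing (voiced obstruents become voiceless word-finally).

/semukez/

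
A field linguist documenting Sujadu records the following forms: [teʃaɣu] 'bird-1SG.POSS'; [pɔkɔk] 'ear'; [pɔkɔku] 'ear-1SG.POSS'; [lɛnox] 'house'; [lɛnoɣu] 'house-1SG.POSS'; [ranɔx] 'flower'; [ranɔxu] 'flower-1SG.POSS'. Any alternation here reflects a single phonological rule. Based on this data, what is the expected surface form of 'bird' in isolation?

'house' shows [x] ~ [ɣ] at the end of the stem ([lɛnox] vs [lɛnoɣu]).
But 'flower' keeps [x] in both environments ([ranɔx], [ranɔxu]), so there is no rule changing /x/ to [ɣ] before the 1SG.POSS suffix.
So /ɣ/ is underlying, and a rule of word-final obstruent devoicing — voiced obstruents become voiceless word-finally — gives [x].
From [teʃaɣu] the stem 'bird' is /teʃaɣ/; word-finally this yields [teʃax].

[teʃax]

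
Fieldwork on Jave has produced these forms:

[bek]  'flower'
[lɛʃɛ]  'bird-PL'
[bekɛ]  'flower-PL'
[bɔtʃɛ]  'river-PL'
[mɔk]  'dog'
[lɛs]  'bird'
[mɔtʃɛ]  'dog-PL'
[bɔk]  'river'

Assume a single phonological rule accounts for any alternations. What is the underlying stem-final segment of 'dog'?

'dog' shows [k] ~ [tʃ] at the end of the stem ([mɔk] vs [mɔtʃɛ]).
The stem 'flower' ([bek], [bekɛ]) shows [k] unchanged in both environments, so [k] cannot be basic with [tʃ] derived before the PL suffix.
Therefore /tʃ/ is basic and [k] is derived by depalatalization (palato-alveolar /tʃ/ and /ʃ/ become [k] and [s] when no front vowel follows).

/tʃ/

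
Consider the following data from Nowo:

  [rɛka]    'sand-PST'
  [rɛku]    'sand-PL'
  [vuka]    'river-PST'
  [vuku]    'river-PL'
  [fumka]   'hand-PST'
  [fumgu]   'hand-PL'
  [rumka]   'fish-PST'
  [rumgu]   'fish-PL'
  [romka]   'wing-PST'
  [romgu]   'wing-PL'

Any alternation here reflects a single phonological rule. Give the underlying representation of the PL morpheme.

The PL morpheme has two allomorphs, [-gu] and [-ku].
By contrast the PST suffix keeps its initial [k] throughout — that segment must be underlying.
So the underlying form is /-gu/, and voiced stops become voiceless after a vowel.

/-gu/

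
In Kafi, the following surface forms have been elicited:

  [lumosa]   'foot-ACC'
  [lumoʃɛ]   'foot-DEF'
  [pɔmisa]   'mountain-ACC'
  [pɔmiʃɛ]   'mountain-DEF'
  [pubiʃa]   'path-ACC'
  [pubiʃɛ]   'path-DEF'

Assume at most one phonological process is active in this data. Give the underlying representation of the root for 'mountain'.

/pɔmis/

In [pɔmisa] and [pɔmiʃɛ] the final segment of 'mountain' alternates: [s] ~ [ʃ].
Compare 'path', with invariant [ʃ] in [pubiʃa] and [pubiʃɛ]: an analysis with underlying /ʃ/ and a rule producing [s] before the ACC suffix would wrongly predict alternation here too.
Therefore /s/ is basic and [ʃ] is derived by palatalization before a front vowel (/s/ becomes palato-alveolar [ʃ] before a front vowel).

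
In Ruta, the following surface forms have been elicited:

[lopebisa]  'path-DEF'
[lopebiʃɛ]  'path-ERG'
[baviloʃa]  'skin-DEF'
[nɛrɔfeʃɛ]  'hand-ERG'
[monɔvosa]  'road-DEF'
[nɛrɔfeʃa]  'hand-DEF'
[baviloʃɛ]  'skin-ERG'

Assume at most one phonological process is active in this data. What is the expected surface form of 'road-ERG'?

The stem for 'path' ends in [s] in [lopebisa] but [ʃ] in [lopebiʃɛ].
Compare 'skin', with invariant [ʃ] in [baviloʃa] and [baviloʃɛ]: an analysis with underlying /ʃ/ and a rule producing [s] before the DEF suffix would wrongly predict alternation here too.
So /s/ is underlying, and a rule of palatalization before a front vowel — /s/ becomes palato-alveolar [ʃ] before a front vowel — gives [ʃ].
The one attested form of 'road', [monɔvosa], shows underlying /monɔvos/. Applying the same rule before a front vowel gives [monɔvoʃɛ].

[monɔvoʃɛ]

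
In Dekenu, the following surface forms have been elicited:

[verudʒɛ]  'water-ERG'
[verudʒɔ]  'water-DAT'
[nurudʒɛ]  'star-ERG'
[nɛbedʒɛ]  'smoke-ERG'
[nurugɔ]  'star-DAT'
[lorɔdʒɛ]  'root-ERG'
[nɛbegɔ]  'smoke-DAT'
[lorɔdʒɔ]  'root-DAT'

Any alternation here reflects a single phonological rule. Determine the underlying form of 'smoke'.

The root 'smoke' surfaces as [nɛbedʒɛ] and [nɛbegɔ], with a stem-final [dʒ] ~ [g] alternation.
The stem 'root' ([lorɔdʒɛ], [lorɔdʒɔ]) shows [dʒ] unchanged in both environments, so [dʒ] cannot be basic with [g] derived before the DAT suffix.
The alternation reflects palatalization before a front vowel: /g/ becomes palato-alveolar [dʒ] before a front vowel. /g/ is underlying.

/nɛbeg/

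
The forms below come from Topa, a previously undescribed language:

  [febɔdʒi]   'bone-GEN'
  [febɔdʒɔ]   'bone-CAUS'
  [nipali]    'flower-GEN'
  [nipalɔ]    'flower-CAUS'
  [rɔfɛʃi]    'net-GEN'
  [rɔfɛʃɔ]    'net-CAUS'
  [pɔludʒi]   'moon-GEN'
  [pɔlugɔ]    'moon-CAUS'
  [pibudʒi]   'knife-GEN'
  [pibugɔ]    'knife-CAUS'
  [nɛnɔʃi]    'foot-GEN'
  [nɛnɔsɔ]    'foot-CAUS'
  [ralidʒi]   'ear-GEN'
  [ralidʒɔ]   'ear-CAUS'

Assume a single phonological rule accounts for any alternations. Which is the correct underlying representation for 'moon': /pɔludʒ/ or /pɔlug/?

/pɔlug/

'moon' shows [dʒ] ~ [g] at the end of the stem ([pɔludʒi] vs [pɔlugɔ]).
The stem 'bone' ([febɔdʒi], [febɔdʒɔ]) shows [dʒ] unchanged in both environments, so [dʒ] cannot be basic with [g] derived before the CAUS suffix.
So /g/ is underlying, and a rule of palatalization before a front vowel — /g/ and /s/ become palato-alveolar [dʒ] and [ʃ] before a front vowel — gives [dʒ].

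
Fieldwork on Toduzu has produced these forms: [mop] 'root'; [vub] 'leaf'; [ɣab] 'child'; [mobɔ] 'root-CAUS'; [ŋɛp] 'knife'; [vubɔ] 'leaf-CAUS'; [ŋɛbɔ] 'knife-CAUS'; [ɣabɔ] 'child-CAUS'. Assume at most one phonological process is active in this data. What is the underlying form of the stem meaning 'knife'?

In [ŋɛbɔ] and [ŋɛp] the final segment of 'knife' alternates: [b] ~ [p].
If /b/ were underlying and a rule turned it into [p] in isolation, 'leaf' would also alternate; but it has [b] in both [vubɔ] and [vub].
Therefore /p/ is basic and [b] is derived by intervocalic voicing (voiceless stops become voiced between vowels).
The underlying form of 'knife' is therefore /ŋɛp/.

/ŋɛp/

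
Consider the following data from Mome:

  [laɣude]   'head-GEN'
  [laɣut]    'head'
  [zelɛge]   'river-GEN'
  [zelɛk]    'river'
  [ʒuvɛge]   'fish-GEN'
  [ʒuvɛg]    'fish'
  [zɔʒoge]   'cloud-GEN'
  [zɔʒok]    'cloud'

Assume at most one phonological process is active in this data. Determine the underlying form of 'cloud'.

/zɔʒok/

'cloud' shows [g] ~ [k] at the end of the stem ([zɔʒoge] vs [zɔʒok]).
But 'fish' keeps [g] in both environments ([ʒuvɛge], [ʒuvɛg]), so there is no rule changing /g/ to [k] in isolation.
The alternation reflects intervocalic voicing: voiceless stops become voiced between vowels. /k/ is underlying.
The underlying form of 'cloud' is therefore /zɔʒok/.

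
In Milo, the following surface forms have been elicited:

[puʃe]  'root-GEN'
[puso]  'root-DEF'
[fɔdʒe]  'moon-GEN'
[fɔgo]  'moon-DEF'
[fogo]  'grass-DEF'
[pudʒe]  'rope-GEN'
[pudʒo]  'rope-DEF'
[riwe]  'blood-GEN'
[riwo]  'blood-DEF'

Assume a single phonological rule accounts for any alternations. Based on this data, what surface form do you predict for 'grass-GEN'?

[fodʒe]

In [fɔdʒe] and [fɔgo] the final segment of 'moon' alternates: [dʒ] ~ [g].
If /dʒ/ were underlying and a rule turned it into [g] before the DEF suffix, 'rope' would also alternate; but it has [dʒ] in both [pudʒe] and [pudʒo].
So /g/ is underlying, and a rule of palatalization before a front vowel — /g/ and /s/ become palato-alveolar [dʒ] and [ʃ] before a front vowel — gives [dʒ].
The one attested form of 'grass', [fogo], shows underlying /fog/. Applying the same rule before a front vowel gives [fodʒe].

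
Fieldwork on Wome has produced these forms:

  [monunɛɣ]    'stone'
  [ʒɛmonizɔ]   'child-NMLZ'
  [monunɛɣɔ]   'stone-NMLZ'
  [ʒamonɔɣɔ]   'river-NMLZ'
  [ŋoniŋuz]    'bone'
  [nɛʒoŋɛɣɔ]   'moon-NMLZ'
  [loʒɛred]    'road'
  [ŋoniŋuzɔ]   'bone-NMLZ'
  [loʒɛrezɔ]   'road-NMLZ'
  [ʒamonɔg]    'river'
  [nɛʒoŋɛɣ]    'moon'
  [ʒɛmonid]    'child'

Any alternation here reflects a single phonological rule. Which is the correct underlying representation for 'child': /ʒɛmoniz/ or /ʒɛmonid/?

The stem for 'child' ends in [z] in [ʒɛmonizɔ] but [d] in [ʒɛmonid].
Compare 'bone', with invariant [z] in [ŋoniŋuzɔ] and [ŋoniŋuz]: an analysis with underlying /z/ and a rule producing [d] in isolation would wrongly predict alternation here too.
So /d/ is underlying, and a rule of intervocalic spirantization — voiced stops become fricatives between vowels — gives [z].

/ʒɛmonid/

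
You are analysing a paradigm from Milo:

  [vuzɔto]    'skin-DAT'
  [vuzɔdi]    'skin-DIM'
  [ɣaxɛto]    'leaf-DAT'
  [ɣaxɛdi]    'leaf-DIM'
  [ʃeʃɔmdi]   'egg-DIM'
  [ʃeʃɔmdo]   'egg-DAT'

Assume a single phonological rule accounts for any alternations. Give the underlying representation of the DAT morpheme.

/-to/

The DAT morpheme has two allomorphs, [-do] and [-to].
By contrast the DIM suffix keeps its initial [d] throughout — that segment must be underlying.
So the underlying form is /-to/, and voiceless stops become voiced after a nasal.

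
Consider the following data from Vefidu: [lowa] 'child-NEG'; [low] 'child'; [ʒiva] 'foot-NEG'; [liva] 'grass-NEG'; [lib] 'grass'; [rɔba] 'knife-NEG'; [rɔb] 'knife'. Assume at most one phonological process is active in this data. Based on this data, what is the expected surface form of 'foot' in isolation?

In [liva] and [lib] the final segment of 'grass' alternates: [v] ~ [b].
If /b/ were underlying and a rule turned it into [v] before the NEG suffix, 'knife' would also alternate; but it has [b] in both [rɔba] and [rɔb].
The underlying segment must be /v/; voiced fricatives become stops word-finally, yielding [b] there.
The one attested form of 'foot', [ʒiva], shows underlying /ʒiv/. Applying the same rule word-finally gives [ʒib].

[ʒib]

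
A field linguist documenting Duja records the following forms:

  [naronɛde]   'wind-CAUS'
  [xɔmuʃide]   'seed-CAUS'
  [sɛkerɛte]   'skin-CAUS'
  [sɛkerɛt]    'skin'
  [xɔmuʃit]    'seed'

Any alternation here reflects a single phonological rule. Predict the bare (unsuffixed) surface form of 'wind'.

In [xɔmuʃit] and [xɔmuʃide] the final segment of 'seed' alternates: [t] ~ [d].
The stem 'skin' ([sɛkerɛt], [sɛkerɛte]) shows [t] unchanged in both environments, so [t] cannot be basic with [d] derived before the CAUS suffix.
So /d/ is underlying, and a rule of word-final obstruent devoicing — voiced obstruents become voiceless word-finally — gives [t].
The one attested form of 'wind', [naronɛde], shows underlying /naronɛd/. Applying the same rule word-finally gives [naronɛt].

[naronɛt]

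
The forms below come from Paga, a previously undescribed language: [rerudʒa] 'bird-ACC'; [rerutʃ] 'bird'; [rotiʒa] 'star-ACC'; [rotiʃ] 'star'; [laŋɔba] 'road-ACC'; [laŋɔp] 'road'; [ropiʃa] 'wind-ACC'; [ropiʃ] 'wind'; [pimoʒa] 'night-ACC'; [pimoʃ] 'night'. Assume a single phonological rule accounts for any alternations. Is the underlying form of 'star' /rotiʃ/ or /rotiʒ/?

/rotiʒ/

In [rotiʒa] and [rotiʃ] the final segment of 'star' alternates: [ʒ] ~ [ʃ].
The stem 'wind' ([ropiʃa], [ropiʃ]) shows [ʃ] unchanged in both environments, so [ʃ] cannot be basic with [ʒ] derived before the ACC suffix.
The underlying segment must be /ʒ/; voiced obstruents become voiceless word-finally, yielding [ʃ] there.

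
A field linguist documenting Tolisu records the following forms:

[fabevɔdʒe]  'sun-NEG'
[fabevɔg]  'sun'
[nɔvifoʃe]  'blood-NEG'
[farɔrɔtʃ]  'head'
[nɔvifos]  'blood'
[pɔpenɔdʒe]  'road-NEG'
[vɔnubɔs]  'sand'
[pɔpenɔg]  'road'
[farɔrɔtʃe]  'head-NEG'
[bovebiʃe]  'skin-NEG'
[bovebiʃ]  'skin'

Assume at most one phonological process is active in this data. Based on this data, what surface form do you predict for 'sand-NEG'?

[vɔnubɔʃe]

The root 'blood' surfaces as [nɔvifoʃe] and [nɔvifos], with a stem-final [ʃ] ~ [s] alternation.
But 'skin' keeps [ʃ] in both environments ([bovebiʃe], [bovebiʃ]), so there is no rule changing /ʃ/ to [s] in isolation.
The alternation reflects palatalization before a front vowel: /g/ and /s/ become palato-alveolar [dʒ] and [ʃ] before a front vowel. /s/ is underlying.
The one attested form of 'sand', [vɔnubɔs], shows underlying /vɔnubɔs/. Applying the same rule before a front vowel gives [vɔnubɔʃe].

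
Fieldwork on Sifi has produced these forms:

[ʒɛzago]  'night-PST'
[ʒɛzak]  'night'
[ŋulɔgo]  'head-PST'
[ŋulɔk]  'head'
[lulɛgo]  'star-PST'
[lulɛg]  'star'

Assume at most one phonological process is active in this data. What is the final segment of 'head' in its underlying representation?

In [ŋulɔgo] and [ŋulɔk] the final segment of 'head' alternates: [g] ~ [k].
Compare 'star', with invariant [g] in [lulɛgo] and [lulɛg]: an analysis with underlying /g/ and a rule producing [k] in isolation would wrongly predict alternation here too.
So /k/ is underlying, and a rule of intervocalic voicing — voiceless stops become voiced between vowels — gives [g].

/k/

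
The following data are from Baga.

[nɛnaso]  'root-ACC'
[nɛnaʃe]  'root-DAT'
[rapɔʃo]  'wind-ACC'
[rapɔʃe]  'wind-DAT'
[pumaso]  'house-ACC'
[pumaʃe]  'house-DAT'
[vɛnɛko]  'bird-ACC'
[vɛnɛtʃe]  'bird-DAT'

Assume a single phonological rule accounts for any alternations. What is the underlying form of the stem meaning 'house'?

In [pumaso] and [pumaʃe] the final segment of 'house' alternates: [s] ~ [ʃ].
If /ʃ/ were underlying and a rule turned it into [s] before the ACC suffix, 'wind' would also alternate; but it has [ʃ] in both [rapɔʃo] and [rapɔʃe].
Therefore /s/ is basic and [ʃ] is derived by palatalization before a front vowel (/k/ and /s/ become palato-alveolar [tʃ] and [ʃ] before a front vowel).

/pumas/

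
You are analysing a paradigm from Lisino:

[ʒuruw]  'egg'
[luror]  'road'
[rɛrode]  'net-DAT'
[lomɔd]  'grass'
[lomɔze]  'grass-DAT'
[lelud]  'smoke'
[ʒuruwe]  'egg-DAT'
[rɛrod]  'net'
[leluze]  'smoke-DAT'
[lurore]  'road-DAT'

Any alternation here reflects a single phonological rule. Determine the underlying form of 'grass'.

/lomɔz/

The root 'grass' surfaces as [lomɔze] and [lomɔd], with a stem-final [z] ~ [d] alternation.
If /d/ were underlying and a rule turned it into [z] before the DAT suffix, 'net' would also alternate; but it has [d] in both [rɛrode] and [rɛrod].
The alternation reflects word-final hardening: voiced fricatives become stops word-finally. /z/ is underlying.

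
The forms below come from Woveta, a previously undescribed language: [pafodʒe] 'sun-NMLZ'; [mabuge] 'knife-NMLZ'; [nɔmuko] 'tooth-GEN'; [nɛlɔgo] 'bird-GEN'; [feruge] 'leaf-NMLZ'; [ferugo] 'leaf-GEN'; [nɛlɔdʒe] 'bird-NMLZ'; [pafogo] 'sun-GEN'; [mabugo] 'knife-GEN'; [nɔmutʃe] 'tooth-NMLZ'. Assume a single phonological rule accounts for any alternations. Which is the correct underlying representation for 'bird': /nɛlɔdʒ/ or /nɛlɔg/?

/nɛlɔdʒ/

The stem for 'bird' ends in [dʒ] in [nɛlɔdʒe] but [g] in [nɛlɔgo].
Compare 'leaf', with invariant [g] in [feruge] and [ferugo]: an analysis with underlying /g/ and a rule producing [dʒ] before the NMLZ suffix would wrongly predict alternation here too.
The underlying segment must be /dʒ/; palato-alveolar /tʃ/ and /dʒ/ become [k] and [g] when no front vowel follows, yielding [g] there.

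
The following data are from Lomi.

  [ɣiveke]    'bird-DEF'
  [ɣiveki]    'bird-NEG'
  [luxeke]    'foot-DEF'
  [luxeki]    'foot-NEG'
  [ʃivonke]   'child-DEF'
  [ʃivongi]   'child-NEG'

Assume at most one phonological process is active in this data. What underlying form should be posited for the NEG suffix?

/-gi/

The NEG morpheme has two allomorphs, [-gi] and [-ki].
The DEF suffix, which begins with [k], is invariant after every stem; so [k] is not altered by any rule here.
The NEG suffix is therefore /-gi/ underlyingly, with post-vocalic devoicing: voiced stops become voiceless after a vowel.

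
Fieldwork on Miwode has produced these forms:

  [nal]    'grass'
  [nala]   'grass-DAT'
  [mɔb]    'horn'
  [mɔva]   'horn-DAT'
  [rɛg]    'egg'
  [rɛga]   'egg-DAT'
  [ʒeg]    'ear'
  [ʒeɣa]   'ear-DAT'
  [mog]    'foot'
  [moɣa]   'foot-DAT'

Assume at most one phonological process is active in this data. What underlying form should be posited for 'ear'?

/ʒeɣ/

The root 'ear' surfaces as [ʒeg] and [ʒeɣa], with a stem-final [g] ~ [ɣ] alternation.
But 'egg' keeps [g] in both environments ([rɛg], [rɛga]), so there is no rule changing /g/ to [ɣ] before the DAT suffix.
The underlying segment must be /ɣ/; voiced fricatives become stops word-finally, yielding [g] there.
Hence 'ear' is /ʒeɣ/ underlyingly.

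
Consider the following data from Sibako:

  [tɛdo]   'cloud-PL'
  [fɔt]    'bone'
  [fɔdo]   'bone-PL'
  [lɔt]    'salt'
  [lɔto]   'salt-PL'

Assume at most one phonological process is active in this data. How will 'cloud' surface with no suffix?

[tɛt]

In [fɔt] and [fɔdo] the final segment of 'bone' alternates: [t] ~ [d].
If /t/ were underlying and a rule turned it into [d] before the PL suffix, 'salt' would also alternate; but it has [t] in both [lɔt] and [lɔto].
The alternation reflects word-final obstruent devoicing: voiced obstruents become voiceless word-finally. /d/ is underlying.
From [tɛdo] the stem 'cloud' is /tɛd/; word-finally this yields [tɛt].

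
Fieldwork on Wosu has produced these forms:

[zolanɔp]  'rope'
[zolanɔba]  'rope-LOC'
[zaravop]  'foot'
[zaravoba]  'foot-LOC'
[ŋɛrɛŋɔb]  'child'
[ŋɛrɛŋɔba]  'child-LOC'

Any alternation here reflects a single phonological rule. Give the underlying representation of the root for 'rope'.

The root 'rope' surfaces as [zolanɔp] and [zolanɔba], with a stem-final [p] ~ [b] alternation.
The stem 'child' ([ŋɛrɛŋɔb], [ŋɛrɛŋɔba]) shows [b] unchanged in both environments, so [b] cannot be basic with [p] derived in isolation.
So /p/ is underlying, and a rule of intervocalic voicing — voiceless stops become voiced between vowels — gives [b].

/zolanɔp/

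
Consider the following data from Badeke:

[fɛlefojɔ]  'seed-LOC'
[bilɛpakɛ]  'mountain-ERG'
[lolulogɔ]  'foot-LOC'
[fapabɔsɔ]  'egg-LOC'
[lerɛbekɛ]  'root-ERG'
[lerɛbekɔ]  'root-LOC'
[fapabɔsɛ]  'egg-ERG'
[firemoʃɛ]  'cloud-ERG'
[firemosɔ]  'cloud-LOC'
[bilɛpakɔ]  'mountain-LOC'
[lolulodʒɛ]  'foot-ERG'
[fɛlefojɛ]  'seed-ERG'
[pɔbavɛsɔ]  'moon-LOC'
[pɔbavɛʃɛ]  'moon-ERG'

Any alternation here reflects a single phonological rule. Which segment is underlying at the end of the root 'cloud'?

/ʃ/

The stem for 'cloud' ends in [ʃ] in [firemoʃɛ] but [s] in [firemosɔ].
If /s/ were underlying and a rule turned it into [ʃ] before the ERG suffix, 'egg' would also alternate; but it has [s] in both [fapabɔsɛ] and [fapabɔsɔ].
The underlying segment must be /ʃ/; palato-alveolar /dʒ/ and /ʃ/ become [g] and [s] when no front vowel follows, yielding [s] there.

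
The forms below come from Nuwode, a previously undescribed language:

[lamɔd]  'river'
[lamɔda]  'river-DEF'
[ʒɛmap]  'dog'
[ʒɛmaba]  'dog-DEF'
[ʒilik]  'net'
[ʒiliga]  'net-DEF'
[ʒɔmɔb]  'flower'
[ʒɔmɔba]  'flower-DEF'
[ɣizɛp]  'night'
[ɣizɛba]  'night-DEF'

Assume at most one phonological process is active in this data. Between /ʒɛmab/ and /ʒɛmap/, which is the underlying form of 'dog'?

The root 'dog' surfaces as [ʒɛmap] and [ʒɛmaba], with a stem-final [p] ~ [b] alternation.
If /b/ were underlying and a rule turned it into [p] in isolation, 'flower' would also alternate; but it has [b] in both [ʒɔmɔb] and [ʒɔmɔba].
Therefore /p/ is basic and [b] is derived by intervocalic voicing (voiceless stops become voiced between vowels).

/ʒɛmap/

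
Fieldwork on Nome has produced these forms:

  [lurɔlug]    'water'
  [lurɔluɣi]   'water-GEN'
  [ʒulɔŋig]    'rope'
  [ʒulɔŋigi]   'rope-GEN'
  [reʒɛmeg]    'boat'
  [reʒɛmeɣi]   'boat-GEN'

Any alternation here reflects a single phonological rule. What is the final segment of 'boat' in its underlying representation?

'boat' shows [g] ~ [ɣ] at the end of the stem ([reʒɛmeg] vs [reʒɛmeɣi]).
If /g/ were underlying and a rule turned it into [ɣ] before the GEN suffix, 'rope' would also alternate; but it has [g] in both [ʒulɔŋig] and [ʒulɔŋigi].
So /ɣ/ is underlying, and a rule of word-final hardening — voiced fricatives become stops word-finally — gives [g].

/ɣ/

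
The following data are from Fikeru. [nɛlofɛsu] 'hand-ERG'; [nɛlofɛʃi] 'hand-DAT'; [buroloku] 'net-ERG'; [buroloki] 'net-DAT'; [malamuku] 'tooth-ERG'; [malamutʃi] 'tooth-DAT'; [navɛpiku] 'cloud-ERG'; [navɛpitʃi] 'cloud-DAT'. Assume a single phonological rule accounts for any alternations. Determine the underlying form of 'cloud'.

/navɛpitʃ/

In [navɛpiku] and [navɛpitʃi] the final segment of 'cloud' alternates: [k] ~ [tʃ].
The stem 'net' ([buroloku], [buroloki]) shows [k] unchanged in both environments, so [k] cannot be basic with [tʃ] derived before the DAT suffix.
So /tʃ/ is underlying, and a rule of depalatalization — palato-alveolar /tʃ/ and /ʃ/ become [k] and [s] when no front vowel follows — gives [k].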